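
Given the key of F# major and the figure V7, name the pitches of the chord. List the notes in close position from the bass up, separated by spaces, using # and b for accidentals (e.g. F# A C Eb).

C# E# G# B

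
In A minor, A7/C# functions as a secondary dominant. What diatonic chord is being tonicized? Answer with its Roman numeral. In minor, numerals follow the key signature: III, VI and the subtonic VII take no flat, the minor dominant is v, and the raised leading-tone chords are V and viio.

iv

The chord is a dominant seventh chord on A.
A dominant resolves down a perfect fifth: A → D. In A minor, D is scale degree 4, i.e. iv.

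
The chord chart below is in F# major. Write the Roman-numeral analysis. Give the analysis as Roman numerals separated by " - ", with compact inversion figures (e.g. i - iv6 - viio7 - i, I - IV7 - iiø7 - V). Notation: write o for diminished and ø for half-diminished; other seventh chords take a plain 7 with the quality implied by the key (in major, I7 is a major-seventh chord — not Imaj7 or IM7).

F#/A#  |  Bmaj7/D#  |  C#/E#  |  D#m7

I6 - IV65 - V6 - vi7

F#/A# has root F#, degree 1 in F# major, so I6.
Bmaj7/D# has root B, degree 4 in F# major, so IV65.
C#/E#: root C# is the dominant; major triad there is V6.
D#m7 has root D#, degree 6 in F# major, so vi7.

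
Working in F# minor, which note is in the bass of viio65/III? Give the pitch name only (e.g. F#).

B

The applied chord viio65/III is rooted on G#: G#-B-D-F.
The figure 65 means first inversion — the third is in the bass.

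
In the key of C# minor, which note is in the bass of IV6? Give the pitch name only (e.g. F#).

IV in C# minor has root F#; the chord is F#-A#-C#.
The figure 6 means first inversion — the third is in the bass.

A#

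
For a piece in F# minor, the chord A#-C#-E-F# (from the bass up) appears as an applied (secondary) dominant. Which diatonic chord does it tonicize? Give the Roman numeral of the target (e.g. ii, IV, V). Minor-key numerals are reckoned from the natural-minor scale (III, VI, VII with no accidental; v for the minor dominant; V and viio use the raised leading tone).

iv

The chord is a dominant seventh chord on F#.
A dominant resolves down a perfect fifth: F# → B. In F# minor, B is scale degree 4, i.e. iv.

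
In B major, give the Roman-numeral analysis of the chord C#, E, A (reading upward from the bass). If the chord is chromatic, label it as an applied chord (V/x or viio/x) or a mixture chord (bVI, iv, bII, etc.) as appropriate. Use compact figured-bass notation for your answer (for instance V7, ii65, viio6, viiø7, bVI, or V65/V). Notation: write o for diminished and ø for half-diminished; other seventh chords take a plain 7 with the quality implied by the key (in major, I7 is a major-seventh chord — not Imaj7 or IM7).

Stacked in thirds the chord is A-C#-E: a major triad on A.
A is the lowered seventh degree of B major (diatonic 7 would be A#). This is a major triad on the lowered seventh degree (the subtonic), borrowed from the parallel minor.
With C# in the bass the chord is in first inversion, so the figured bass is 6.

bVII6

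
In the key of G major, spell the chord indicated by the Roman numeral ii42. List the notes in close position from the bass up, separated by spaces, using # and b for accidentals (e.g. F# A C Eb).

G A C E

In G major, scale degree 2 is A, and the diatonic chord built there is a minor seventh chord.
Stacking thirds from A gives A-C-E-G.
The figured bass 42 indicates third inversion, placing the seventh (G) in the bass: G-A-C-E.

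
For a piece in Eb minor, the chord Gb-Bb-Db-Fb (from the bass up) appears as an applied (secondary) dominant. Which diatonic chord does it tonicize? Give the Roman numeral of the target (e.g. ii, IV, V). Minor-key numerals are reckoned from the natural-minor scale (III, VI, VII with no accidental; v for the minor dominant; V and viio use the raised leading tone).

The chord is a dominant seventh chord on Gb.
A dominant resolves down a perfect fifth: Gb → Cb. In Eb minor, Cb is scale degree 6, i.e. VI.

VI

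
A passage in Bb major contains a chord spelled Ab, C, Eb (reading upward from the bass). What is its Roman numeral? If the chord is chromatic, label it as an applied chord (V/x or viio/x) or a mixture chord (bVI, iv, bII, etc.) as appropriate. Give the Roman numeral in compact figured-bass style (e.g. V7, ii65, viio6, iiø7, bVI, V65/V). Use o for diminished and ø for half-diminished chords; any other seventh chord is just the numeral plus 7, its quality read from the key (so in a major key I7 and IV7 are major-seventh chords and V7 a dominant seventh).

The pitches Ab-C-Eb form a major triad rooted on Ab.
Ab is the lowered seventh degree of Bb major (diatonic 7 would be A). This is a major triad on the lowered seventh degree (the subtonic), borrowed from the parallel minor.

bVII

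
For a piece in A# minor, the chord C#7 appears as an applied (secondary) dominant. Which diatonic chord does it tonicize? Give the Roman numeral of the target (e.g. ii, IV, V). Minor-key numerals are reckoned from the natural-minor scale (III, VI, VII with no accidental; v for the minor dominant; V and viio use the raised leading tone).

VI

The chord is a dominant seventh chord on C#.
A dominant resolves down a perfect fifth: C# → F#. In A# minor, F# is scale degree 6, i.e. VI.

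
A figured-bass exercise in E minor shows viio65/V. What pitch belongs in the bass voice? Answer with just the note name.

The applied chord viio65/V is rooted on A#: A#-C#-E-G.
The figure 65 means first inversion — the third is in the bass.

C#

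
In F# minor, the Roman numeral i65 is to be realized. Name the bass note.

A

i in F# minor has root F#; the chord is F#-A-C#-E.
The figure 65 means first inversion — the third is in the bass.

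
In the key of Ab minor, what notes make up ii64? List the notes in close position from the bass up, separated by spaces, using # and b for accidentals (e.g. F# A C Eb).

F Bb Db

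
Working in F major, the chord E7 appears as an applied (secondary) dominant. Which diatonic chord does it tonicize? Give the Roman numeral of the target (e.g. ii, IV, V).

The chord is a dominant seventh chord on E.
A dominant resolves down a perfect fifth: E → A. In F major, A is scale degree 3, i.e. iii.

iii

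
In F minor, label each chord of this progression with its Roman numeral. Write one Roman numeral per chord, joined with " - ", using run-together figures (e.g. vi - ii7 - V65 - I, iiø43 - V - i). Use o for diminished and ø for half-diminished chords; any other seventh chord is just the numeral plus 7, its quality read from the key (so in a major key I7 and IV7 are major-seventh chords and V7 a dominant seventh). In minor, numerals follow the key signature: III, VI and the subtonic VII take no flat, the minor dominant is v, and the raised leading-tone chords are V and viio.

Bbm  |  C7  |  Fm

iv - V7 - i

Bbm has root Bb, degree 4 in F minor, so iv.
C7: root C is the dominant; dominant seventh chord there is V7.
Fm has root F, degree 1 in F minor, so i.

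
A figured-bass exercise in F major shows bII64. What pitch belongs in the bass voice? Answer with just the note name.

bII in F major has root Gb; the chord is Gb-Bb-Db.
The figure 64 means second inversion — the fifth is in the bass.

Db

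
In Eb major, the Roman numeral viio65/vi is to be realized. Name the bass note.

The applied chord viio65/vi is rooted on B: B-D-F-Ab.
The figure 65 means first inversion — the third is in the bass.

D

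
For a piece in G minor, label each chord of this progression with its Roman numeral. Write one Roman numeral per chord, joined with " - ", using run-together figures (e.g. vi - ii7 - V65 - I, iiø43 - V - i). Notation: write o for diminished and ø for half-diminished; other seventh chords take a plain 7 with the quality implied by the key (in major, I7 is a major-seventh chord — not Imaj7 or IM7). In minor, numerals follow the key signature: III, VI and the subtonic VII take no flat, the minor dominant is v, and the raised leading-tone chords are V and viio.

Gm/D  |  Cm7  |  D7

i64 - iv7 - V7

Gm/D: root G is the tonic; minor triad there is i64.
Cm7 has root C, degree 4 in G minor, so iv7.
D7: dominant seventh chord on D = scale degree 5 → V7.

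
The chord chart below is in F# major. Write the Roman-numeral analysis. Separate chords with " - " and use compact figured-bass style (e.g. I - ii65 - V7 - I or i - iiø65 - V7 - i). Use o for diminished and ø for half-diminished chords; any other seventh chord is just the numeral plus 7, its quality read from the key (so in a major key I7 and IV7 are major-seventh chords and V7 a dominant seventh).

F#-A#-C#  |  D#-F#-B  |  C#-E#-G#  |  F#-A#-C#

I - IV6 - V - I

F#-A#-C#: major triad on F# = scale degree 1 → I.
D#-F#-B: root B is the subdominant; major triad there is IV6.
C#-E#-G#: major triad on C# = scale degree 5 → V.
F#-A#-C#: root F# is the tonic; major triad there is I.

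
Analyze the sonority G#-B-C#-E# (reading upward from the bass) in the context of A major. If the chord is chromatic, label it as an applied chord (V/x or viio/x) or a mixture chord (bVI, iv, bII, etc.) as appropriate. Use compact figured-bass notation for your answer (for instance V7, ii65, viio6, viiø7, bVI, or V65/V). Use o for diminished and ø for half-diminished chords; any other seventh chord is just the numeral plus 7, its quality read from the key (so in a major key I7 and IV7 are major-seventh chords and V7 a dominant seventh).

Stacked in thirds the chord is C#-E#-G#-B: a dominant seventh chord on C#.
C# is not a diatonic chord root with this quality in A major, but it lies a perfect fifth above F# (vi), so the chord functions as an applied dominant of vi.
With G# in the bass the chord is in second inversion, so the figured bass is 43.

V43/vi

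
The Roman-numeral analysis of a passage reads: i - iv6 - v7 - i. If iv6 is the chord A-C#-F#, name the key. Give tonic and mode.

The anchor chord is a minor triad on F#, labeled iv6.
If F# is scale degree 4 and the mode makes that degree carry a minor triad, the tonic is C# and the mode is minor.

C# minor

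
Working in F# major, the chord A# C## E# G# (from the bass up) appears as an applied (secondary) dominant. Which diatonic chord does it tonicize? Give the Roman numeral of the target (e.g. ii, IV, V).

vi

The chord is a dominant seventh chord on A#.
A dominant resolves down a perfect fifth: A# → D#. In F# major, D# is scale degree 6, i.e. vi.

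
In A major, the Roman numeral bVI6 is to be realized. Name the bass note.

A

bVI in A major has root F; the chord is F-A-C.
The figure 6 means first inversion — the third is in the bass.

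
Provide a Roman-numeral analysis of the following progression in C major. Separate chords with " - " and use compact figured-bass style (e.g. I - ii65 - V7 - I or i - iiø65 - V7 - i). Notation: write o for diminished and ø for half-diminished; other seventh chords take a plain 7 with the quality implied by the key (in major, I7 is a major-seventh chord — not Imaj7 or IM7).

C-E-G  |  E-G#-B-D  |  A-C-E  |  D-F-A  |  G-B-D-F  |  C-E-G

I - V7/vi - vi - ii - V7 - I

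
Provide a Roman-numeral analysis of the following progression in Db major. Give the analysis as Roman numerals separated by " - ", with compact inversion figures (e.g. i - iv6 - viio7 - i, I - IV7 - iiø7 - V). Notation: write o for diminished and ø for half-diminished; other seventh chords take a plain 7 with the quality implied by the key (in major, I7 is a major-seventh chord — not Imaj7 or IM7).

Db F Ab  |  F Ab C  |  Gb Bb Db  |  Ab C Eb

I - iii - IV - V

Db-F-Ab: major triad on Db = scale degree 1 → I.
F-Ab-C: root F is the mediant; minor triad there is iii.
Gb-Bb-Db: root Gb is the subdominant; major triad there is IV.
Ab-C-Eb: major triad on Ab = scale degree 5 → V.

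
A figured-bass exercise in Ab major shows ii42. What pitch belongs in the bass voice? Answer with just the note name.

Ab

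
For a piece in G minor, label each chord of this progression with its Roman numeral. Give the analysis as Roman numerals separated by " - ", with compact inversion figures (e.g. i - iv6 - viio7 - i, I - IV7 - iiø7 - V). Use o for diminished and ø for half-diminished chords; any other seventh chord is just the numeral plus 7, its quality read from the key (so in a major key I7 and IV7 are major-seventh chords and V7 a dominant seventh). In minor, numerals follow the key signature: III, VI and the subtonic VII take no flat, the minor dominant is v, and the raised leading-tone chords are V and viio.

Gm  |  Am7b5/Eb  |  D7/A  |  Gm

i - iiø43 - V43 - i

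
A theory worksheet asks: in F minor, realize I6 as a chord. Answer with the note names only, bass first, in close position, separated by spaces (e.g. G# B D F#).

A C F

Scale degree 1 in F minor is F; here the chord built on it is altered to a major triad. I6 is the major tonic (Picardy third), borrowed from the parallel major.
So the chord is F-A-C, a major triad.
With the 6 figure the chord is in first inversion; from the bass A upward in close position it reads A-C-F.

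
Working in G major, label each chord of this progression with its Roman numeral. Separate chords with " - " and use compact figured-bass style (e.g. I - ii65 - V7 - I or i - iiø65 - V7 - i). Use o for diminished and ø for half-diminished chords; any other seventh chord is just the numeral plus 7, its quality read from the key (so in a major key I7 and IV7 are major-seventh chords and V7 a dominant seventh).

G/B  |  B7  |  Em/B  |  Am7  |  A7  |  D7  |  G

G/B: major triad on G = scale degree 1 → I6.
B7: chromatic; B is V of vi, so V7/vi.
Em/B has root E, degree 6 in G major, so vi64.
Am7: root A is the supertonic; minor seventh chord there is ii7.
A7: a dominant seventh chord on A, the applied dominant of V → V7/V.
D7: root D is the dominant; dominant seventh chord there is V7.
G has root G, degree 1 in G major, so I.

I6 - V7/vi - vi64 - ii7 - V7/V - V7 - I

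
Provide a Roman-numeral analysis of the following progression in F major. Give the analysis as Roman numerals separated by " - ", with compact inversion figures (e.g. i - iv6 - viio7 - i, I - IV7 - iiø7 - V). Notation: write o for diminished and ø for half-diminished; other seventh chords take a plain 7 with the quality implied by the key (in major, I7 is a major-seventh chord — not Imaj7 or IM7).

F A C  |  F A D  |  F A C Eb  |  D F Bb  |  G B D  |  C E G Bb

F-A-C: root F is the tonic; major triad there is I.
F-A-D: root D is the submediant; minor triad there is vi6.
F-A-C-Eb: a dominant seventh chord on F, the applied dominant of IV → V7/IV.
D-F-Bb has root Bb, degree 4 in F major, so IV6.
G-B-D is the secondary dominant of V (major triad on G): V/V.
C-E-G-Bb has root C, degree 5 in F major, so V7.

I - vi6 - V7/IV - IV6 - V/V - V7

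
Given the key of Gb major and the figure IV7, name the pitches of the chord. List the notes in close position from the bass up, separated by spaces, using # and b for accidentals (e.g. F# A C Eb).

In Gb major, the subdominant is Cb, and the diatonic chord built there is a major seventh chord.
Stacking thirds from Cb gives Cb-Eb-Gb-Bb.

Cb Eb Gb Bb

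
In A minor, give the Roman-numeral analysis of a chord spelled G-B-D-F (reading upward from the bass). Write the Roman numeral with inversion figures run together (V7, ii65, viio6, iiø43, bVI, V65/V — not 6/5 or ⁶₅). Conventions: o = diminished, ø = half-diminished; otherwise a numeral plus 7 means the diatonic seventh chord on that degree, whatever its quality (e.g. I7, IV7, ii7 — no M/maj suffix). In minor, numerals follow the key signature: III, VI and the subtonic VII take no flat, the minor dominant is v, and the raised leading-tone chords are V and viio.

VII7

Stacked in thirds the chord is G-B-D-F: a dominant seventh chord on G.
G is scale degree 7 in A minor, and a dominant seventh chord on that degree is written VII7.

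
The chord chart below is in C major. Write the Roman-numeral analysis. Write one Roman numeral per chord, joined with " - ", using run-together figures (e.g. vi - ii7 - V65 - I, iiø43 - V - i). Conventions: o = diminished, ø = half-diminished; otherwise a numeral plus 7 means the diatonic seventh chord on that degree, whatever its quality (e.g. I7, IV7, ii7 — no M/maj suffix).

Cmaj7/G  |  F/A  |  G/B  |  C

I43 - IV6 - V6 - I

Cmaj7/G: major seventh chord on C = scale degree 1 → I43.
F/A has root F, degree 4 in C major, so IV6.
G/B has root G, degree 5 in C major, so V6.
C: root C is the tonic; major triad there is I.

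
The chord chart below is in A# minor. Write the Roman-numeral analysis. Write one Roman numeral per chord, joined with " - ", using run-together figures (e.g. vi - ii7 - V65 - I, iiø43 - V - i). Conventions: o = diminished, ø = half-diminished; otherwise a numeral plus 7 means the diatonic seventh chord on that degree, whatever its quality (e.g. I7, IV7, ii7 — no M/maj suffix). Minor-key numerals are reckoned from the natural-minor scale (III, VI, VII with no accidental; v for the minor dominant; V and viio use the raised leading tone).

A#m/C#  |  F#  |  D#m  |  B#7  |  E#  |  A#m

i6 - VI - iv - V7/V - V - i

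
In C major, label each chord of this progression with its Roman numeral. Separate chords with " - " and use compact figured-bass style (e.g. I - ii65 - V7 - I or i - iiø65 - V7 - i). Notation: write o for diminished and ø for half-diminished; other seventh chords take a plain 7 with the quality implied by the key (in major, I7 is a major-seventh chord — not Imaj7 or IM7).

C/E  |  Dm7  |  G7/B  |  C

C/E: major triad on C = scale degree 1 → I6.
Dm7: minor seventh chord on D = scale degree 2 → ii7.
G7/B has root G, degree 5 in C major, so V65.
C has root C, degree 1 in C major, so I.

I6 - ii7 - V65 - I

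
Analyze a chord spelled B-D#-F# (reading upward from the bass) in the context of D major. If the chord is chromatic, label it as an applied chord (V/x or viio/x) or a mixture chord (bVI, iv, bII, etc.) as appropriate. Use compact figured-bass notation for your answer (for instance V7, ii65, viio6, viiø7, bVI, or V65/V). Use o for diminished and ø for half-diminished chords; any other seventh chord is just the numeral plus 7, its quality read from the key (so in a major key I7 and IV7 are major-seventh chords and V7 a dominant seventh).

V/ii

The pitches B-D#-F# form a major triad rooted on B.
B is not a diatonic chord root with this quality in D major, but it lies a perfect fifth above E (ii), so the chord functions as an applied dominant of ii.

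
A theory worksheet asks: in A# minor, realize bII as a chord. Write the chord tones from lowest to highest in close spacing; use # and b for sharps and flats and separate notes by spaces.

B D# F#

bII is the Neapolitan chord — a major triad on the lowered second degree. In A# minor that root is B.
So the chord is B-D#-F#.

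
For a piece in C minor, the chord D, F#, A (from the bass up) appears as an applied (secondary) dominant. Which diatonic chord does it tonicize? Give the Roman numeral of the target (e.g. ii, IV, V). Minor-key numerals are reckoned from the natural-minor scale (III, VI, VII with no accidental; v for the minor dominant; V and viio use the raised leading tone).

V

The chord is a major triad on D.
A dominant resolves down a perfect fifth: D → G. In C minor, G is scale degree 5, i.e. V.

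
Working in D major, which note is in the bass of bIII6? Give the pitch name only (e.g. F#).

A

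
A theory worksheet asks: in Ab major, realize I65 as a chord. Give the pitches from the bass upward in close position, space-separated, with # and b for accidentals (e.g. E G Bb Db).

C Eb G Ab

In Ab major, the first degree is Ab, and the diatonic chord built there is a major seventh chord.
That chord is spelled Ab-C-Eb-G.
The figured bass 65 indicates first inversion, placing the third (C) in the bass: C-Eb-G-Ab.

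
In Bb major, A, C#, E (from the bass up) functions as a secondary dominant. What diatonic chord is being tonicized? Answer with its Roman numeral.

iii

The chord is a major triad on A.
A dominant resolves down a perfect fifth: A → D. In Bb major, D is scale degree 3, i.e. iii.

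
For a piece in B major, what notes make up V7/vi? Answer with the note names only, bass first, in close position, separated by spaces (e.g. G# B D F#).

The slash means an applied dominant: we want the dominant of vi. In B major, vi is G# minor, and its dominant is built on D#.
Building a dominant seventh chord on D# gives D#-F##-A#-C#.

D# F## A# C#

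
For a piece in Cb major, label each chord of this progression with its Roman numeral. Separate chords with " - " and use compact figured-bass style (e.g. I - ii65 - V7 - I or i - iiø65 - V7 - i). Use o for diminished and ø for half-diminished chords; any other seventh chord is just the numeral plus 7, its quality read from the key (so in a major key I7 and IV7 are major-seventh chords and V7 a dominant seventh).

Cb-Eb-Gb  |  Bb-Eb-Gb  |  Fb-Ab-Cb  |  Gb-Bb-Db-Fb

Cb-Eb-Gb: root Cb is the tonic; major triad there is I.
Bb-Eb-Gb: minor triad on Eb = scale degree 3 → iii64.
Fb-Ab-Cb: major triad on Fb = scale degree 4 → IV.
Gb-Bb-Db-Fb: dominant seventh chord on Gb = scale degree 5 → V7.

I - iii64 - IV - V7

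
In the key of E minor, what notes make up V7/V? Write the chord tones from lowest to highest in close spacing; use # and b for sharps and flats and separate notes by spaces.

F# A# C# E

V7/V is a secondary dominant — the dominant seventh of V. V in E minor is B, so the applied chord's root is F#, a perfect fifth above.
Building a dominant seventh chord on F# gives F#-A#-C#-E.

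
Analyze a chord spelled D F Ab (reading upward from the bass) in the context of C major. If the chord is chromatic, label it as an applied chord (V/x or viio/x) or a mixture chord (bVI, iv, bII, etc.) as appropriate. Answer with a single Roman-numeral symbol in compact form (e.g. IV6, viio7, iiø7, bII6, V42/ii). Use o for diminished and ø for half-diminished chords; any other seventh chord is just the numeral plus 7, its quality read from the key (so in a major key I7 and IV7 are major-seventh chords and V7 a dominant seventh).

iio

Stacked in thirds the chord is D-F-Ab: a diminished triad on D.
D is the second degree of C major. This is the diminished supertonic triad, borrowed from the parallel minor.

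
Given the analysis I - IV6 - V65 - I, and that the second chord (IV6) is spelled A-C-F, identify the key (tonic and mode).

C major

The chord F/A is a major triad rooted on F; its label is IV6.
IV6 on F implies F is the subdominant; that puts the tonic at C, and the uppercase numeral fits major mode.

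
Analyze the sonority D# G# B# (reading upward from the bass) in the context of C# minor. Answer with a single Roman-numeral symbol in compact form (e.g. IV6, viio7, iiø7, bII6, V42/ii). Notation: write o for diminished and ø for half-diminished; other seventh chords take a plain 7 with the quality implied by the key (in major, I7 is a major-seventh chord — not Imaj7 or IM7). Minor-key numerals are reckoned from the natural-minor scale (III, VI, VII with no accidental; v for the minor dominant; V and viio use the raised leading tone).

The pitches G#-B#-D# form a major triad rooted on G#.
In C# minor, G# is the dominant; the diatonic major triad there is V.
With D# in the bass the chord is in second inversion, so the figured bass is 64.

V64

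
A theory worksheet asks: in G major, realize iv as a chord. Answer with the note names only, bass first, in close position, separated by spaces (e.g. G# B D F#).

Scale degree 4 in G major is C; here the chord built on it is altered to a minor triad. iv is the minor subdominant, borrowed from the parallel minor.
So the chord is C-Eb-G, a minor triad.

C Eb G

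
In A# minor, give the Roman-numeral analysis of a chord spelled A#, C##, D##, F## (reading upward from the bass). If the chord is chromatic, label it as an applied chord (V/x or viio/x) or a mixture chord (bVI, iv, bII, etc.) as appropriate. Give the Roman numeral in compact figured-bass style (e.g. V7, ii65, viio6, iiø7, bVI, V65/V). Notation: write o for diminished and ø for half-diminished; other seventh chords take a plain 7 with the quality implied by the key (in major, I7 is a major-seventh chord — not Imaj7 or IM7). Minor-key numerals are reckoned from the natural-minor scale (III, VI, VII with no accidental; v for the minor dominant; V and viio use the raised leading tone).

viiø43/V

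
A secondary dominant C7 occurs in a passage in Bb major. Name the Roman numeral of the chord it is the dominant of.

V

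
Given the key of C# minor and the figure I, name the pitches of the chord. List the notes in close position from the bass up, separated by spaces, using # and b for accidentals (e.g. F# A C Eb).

C# E# G#

I is the major tonic (Picardy third), borrowed from the parallel major. In C# minor that root is C#.
So the chord is C#-E#-G#, a major triad.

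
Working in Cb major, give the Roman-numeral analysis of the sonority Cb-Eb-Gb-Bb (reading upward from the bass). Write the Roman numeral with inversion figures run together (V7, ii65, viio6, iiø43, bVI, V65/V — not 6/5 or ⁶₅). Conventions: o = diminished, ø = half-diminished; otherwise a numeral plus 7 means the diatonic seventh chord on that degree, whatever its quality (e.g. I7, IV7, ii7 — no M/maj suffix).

Stacked in thirds the chord is Cb-Eb-Gb-Bb: a major seventh chord on Cb.
Cb is scale degree 1 in Cb major, and a major seventh chord on that degree is written I7.

I7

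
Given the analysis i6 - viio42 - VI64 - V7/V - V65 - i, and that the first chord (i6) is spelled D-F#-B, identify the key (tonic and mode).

The anchor chord is a minor triad on B, labeled i6.
If B is scale degree 1 and the mode makes that degree carry a minor triad, the tonic is B and the mode is minor.

B minor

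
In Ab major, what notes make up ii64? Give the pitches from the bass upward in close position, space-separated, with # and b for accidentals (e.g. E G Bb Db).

F Bb Db

In Ab major, the supertonic is Bb, and the diatonic chord built there is a minor triad.
That chord is spelled Bb-Db-F.
With the 64 figure the chord is in second inversion; from the bass F upward in close position it reads F-Bb-Db.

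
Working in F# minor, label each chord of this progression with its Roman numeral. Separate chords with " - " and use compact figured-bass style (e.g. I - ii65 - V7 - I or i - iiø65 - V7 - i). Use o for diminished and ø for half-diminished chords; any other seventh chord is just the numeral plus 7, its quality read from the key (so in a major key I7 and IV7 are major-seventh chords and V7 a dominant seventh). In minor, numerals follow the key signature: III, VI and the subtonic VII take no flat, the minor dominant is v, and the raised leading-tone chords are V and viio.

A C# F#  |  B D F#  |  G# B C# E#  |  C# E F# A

i6 - iv - V43 - i43

A-C#-F#: minor triad on F# = scale degree 1 → i6.
B-D-F#: root B is the subdominant; minor triad there is iv.
G#-B-C#-E#: dominant seventh chord on C# = scale degree 5 → V43.
C#-E-F#-A has root F#, degree 1 in F# minor, so i43.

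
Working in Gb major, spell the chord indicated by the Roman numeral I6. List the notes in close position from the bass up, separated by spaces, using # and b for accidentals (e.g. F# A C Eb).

The numeral's case and figure indicate a major triad. In Gb major its root, the first degree, is Gb.
That chord is spelled Gb-Bb-Db.
The figured bass 6 indicates first inversion, placing the third (Bb) in the bass: Bb-Db-Gb.

Bb Db Gb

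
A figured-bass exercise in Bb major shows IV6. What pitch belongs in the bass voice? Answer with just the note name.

IV in Bb major has root Eb; the chord is Eb-G-Bb.
The figure 6 means first inversion — the third is in the bass.

G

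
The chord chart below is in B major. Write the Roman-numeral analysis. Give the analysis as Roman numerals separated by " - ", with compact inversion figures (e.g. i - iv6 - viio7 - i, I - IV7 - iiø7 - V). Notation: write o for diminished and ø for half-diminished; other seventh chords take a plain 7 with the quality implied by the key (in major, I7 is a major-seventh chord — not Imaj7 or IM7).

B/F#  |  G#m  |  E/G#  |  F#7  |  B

I64 - vi - IV6 - V7 - I

B/F#: major triad on B = scale degree 1 → I64.
G#m has root G#, degree 6 in B major, so vi.
E/G# has root E, degree 4 in B major, so IV6.
F#7 has root F#, degree 5 in B major, so V7.
B: root B is the tonic; major triad there is I.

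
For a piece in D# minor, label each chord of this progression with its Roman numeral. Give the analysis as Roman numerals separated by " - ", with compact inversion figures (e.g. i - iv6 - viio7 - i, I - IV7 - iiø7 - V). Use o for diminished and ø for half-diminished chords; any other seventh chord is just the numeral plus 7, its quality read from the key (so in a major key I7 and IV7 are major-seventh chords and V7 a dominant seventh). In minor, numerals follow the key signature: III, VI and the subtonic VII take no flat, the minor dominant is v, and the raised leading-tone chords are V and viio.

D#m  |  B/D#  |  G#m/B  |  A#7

i - VI6 - iv6 - V7

D#m has root D#, degree 1 in D# minor, so i.
B/D#: major triad on B = scale degree 6 → VI6.
G#m/B has root G#, degree 4 in D# minor, so iv6.
A#7: root A# is the dominant; dominant seventh chord there is V7.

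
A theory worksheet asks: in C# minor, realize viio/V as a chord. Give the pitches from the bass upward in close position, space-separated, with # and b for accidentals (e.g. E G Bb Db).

F## A# C#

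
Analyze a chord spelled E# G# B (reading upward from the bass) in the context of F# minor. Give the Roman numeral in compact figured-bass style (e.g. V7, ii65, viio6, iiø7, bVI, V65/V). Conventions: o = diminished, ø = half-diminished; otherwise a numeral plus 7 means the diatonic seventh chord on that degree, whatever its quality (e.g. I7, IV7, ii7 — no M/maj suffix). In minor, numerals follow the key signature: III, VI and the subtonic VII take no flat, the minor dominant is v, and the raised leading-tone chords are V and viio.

The pitches E#-G#-B form a diminished triad rooted on E#.
E# is scale degree 7 in F# minor, and a diminished triad on that degree is written viio.

viio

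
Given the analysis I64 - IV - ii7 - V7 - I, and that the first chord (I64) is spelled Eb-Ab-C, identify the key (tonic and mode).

Ab major

I64 is given as Eb-Ab-C — a major triad with root Ab.
If Ab is scale degree 1 and the mode makes that degree carry a major triad, the tonic is Ab and the mode is major.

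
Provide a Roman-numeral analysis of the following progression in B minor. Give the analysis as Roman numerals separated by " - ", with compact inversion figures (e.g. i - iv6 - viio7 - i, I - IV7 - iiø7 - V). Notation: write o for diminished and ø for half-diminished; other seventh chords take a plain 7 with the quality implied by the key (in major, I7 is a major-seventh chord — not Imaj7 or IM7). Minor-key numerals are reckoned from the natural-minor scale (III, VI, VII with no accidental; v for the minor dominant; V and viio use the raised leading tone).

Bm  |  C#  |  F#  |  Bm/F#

Bm: root B is the tonic; minor triad there is i.
C#: a major triad on C#, the applied dominant of V → V/V.
F# has root F#, degree 5 in B minor, so V.
Bm/F#: root B is the tonic; minor triad there is i64.

i - V/V - V - i64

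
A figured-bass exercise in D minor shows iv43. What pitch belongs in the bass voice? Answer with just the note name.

iv in D minor has root G; the chord is G-Bb-D-F.
The figure 43 means second inversion — the fifth is in the bass.

D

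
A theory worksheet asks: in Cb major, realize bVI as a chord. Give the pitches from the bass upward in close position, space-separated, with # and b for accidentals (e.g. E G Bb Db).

Abb Cb Ebb

bVI is a major triad on the lowered sixth degree, borrowed from the parallel minor. In Cb major that root is Abb.
So the chord is Abb-Cb-Ebb, a major triad.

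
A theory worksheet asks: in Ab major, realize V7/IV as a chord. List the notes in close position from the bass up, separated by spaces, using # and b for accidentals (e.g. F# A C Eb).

Ab C Eb Gb

The slash means an applied dominant: we want the dominant of IV. In Ab major, IV is Db major, and its dominant is built on Ab.
Building a dominant seventh chord on Ab gives Ab-C-Eb-Gb.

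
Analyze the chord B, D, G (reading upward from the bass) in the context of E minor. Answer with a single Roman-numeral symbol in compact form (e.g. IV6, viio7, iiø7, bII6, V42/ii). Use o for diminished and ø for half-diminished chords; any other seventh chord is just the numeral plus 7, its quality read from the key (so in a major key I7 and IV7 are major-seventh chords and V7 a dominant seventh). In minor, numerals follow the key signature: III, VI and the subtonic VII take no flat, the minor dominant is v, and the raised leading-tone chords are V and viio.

The pitches G-B-D form a major triad rooted on G.
G is scale degree 3 in E minor, and a major triad on that degree is written III.
With B in the bass the chord is in first inversion, so the figured bass is 6.

III6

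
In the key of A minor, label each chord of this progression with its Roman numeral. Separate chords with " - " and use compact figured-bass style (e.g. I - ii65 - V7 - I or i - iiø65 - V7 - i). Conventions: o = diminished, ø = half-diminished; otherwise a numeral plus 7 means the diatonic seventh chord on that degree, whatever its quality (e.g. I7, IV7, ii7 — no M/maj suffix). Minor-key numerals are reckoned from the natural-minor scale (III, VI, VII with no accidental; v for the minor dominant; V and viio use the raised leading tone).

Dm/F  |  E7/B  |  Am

iv6 - V43 - i

Dm/F: root D is the subdominant; minor triad there is iv6.
E7/B: dominant seventh chord on E = scale degree 5 → V43.
Am: minor triad on A = scale degree 1 → i.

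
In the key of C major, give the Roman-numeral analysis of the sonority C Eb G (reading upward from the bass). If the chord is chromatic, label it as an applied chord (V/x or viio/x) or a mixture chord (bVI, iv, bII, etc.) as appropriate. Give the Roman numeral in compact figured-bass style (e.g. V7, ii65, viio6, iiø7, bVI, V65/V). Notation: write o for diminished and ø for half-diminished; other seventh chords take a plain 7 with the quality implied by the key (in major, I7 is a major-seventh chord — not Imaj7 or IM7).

i

Stacked in thirds the chord is C-Eb-G: a minor triad on C.
C is the first degree of C major. This is the minor tonic, borrowed from the parallel minor.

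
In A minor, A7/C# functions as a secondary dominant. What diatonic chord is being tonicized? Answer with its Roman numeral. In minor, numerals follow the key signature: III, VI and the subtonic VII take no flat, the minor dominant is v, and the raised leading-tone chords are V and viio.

iv

The chord is a dominant seventh chord on A.
A dominant resolves down a perfect fifth: A → D. In A minor, D is scale degree 4, i.e. iv.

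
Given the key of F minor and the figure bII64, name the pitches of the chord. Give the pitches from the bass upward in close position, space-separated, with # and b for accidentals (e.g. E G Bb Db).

Db Gb Bb

Scale degree 2 in F minor is G; lowering it a half step gives Gb. bII64 is the Neapolitan chord — a major triad on the lowered second degree.
So the chord is Gb-Bb-Db, a major triad.
The figured bass 64 indicates second inversion, placing the fifth (Db) in the bass: Db-Gb-Bb.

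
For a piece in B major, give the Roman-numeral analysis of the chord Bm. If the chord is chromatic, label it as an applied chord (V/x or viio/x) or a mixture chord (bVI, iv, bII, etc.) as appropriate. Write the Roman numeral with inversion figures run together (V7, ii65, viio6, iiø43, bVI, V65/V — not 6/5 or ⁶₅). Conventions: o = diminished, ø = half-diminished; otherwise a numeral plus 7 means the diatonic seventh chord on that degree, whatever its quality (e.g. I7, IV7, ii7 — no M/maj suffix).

The pitches B-D-F# form a minor triad rooted on B.
B is the first degree of B major. This is the minor tonic, borrowed from the parallel minor.

i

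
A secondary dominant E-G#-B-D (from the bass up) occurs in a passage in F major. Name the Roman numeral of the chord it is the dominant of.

The chord is a dominant seventh chord on E.
A dominant resolves down a perfect fifth: E → A. In F major, A is scale degree 3, i.e. iii.

iii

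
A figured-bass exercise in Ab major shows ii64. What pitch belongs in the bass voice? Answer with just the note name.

F

ii in Ab major has root Bb; the chord is Bb-Db-F.
The figure 64 means second inversion — the fifth is in the bass.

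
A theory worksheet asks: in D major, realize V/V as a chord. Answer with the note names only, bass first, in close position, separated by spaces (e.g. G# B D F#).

E G# B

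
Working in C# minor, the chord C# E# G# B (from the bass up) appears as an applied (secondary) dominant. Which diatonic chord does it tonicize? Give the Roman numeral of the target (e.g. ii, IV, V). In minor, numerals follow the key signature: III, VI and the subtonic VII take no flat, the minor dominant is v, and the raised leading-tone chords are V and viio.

iv

The chord is a dominant seventh chord on C#.
A dominant resolves down a perfect fifth: C# → F#. In C# minor, F# is scale degree 4, i.e. iv.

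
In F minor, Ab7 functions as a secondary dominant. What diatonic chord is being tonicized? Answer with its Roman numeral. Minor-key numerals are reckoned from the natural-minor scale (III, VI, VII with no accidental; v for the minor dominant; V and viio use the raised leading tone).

The chord is a dominant seventh chord on Ab.
A dominant resolves down a perfect fifth: Ab → Db. In F minor, Db is scale degree 6, i.e. VI.

VI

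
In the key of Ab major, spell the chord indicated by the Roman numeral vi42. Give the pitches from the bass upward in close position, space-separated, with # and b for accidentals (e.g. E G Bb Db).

Eb F Ab C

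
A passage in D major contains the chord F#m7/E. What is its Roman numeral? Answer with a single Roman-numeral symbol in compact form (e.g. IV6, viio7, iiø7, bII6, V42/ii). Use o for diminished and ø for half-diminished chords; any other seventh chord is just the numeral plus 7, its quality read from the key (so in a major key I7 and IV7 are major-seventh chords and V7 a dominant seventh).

The pitches F#-A-C#-E form a minor seventh chord rooted on F#.
F# is scale degree 3 in D major, and a minor seventh chord on that degree is written iii7.
With E in the bass the chord is in third inversion, so the figured bass is 42.

iii42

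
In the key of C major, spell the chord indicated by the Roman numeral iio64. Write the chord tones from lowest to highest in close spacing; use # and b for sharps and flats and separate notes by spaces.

iio64 is the diminished supertonic triad, borrowed from the parallel minor. In C major that root is D.
So the chord is D-F-Ab, a diminished triad.
The figured bass 64 indicates second inversion, placing the fifth (Ab) in the bass: Ab-D-F.

Ab D F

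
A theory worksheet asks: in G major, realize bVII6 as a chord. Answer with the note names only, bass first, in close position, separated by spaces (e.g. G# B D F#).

A C F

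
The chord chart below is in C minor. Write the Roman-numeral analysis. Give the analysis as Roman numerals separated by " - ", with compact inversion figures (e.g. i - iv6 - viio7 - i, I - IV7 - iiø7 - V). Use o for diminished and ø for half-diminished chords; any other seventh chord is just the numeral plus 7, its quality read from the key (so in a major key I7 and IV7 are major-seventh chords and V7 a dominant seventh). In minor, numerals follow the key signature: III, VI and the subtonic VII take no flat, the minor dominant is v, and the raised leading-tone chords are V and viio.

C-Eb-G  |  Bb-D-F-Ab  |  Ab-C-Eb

C-Eb-G has root C, degree 1 in C minor, so i.
Bb-D-F-Ab: root Bb is the subtonic; dominant seventh chord there is VII7.
Ab-C-Eb: root Ab is the submediant; major triad there is VI.

i - VII7 - VI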